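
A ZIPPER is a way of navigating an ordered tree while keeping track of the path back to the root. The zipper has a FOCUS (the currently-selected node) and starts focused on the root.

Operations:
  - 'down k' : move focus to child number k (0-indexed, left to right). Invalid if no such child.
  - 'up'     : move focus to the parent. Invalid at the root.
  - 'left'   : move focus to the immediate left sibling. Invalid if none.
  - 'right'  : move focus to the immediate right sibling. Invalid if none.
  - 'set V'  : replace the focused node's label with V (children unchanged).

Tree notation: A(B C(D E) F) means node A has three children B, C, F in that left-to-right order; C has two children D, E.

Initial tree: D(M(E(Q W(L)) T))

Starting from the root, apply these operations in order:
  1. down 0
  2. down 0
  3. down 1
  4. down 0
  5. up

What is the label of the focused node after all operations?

Step 1 (down 0): focus=M path=0 depth=1 children=['E', 'T'] left=[] right=[] parent=D
Step 2 (down 0): focus=E path=0/0 depth=2 children=['Q', 'W'] left=[] right=['T'] parent=M
Step 3 (down 1): focus=W path=0/0/1 depth=3 children=['L'] left=['Q'] right=[] parent=E
Step 4 (down 0): focus=L path=0/0/1/0 depth=4 children=[] left=[] right=[] parent=W
Step 5 (up): focus=W path=0/0/1 depth=3 children=['L'] left=['Q'] right=[] parent=E

Answer: W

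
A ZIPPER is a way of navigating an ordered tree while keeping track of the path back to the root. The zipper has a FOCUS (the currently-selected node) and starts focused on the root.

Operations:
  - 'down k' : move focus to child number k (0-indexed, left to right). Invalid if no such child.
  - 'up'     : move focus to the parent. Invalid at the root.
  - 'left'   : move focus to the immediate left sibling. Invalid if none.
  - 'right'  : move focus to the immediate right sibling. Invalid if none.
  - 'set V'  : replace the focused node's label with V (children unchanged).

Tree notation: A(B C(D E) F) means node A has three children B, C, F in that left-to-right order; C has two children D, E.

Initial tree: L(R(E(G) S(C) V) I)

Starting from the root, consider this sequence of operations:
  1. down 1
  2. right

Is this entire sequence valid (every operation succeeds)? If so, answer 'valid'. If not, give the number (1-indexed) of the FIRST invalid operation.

Step 1 (down 1): focus=I path=1 depth=1 children=[] left=['R'] right=[] parent=L
Step 2 (right): INVALID

Answer: 2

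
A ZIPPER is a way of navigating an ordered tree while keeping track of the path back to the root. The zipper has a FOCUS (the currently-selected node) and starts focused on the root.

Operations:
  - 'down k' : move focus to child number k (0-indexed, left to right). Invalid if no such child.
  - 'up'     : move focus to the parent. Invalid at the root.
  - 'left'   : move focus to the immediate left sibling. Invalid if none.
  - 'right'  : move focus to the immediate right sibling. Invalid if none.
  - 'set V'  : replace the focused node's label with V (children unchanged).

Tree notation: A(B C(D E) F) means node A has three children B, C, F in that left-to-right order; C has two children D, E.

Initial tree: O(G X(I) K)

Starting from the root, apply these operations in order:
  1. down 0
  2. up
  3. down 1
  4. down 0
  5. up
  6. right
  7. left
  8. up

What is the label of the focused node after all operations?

Answer: O

Derivation:
Step 1 (down 0): focus=G path=0 depth=1 children=[] left=[] right=['X', 'K'] parent=O
Step 2 (up): focus=O path=root depth=0 children=['G', 'X', 'K'] (at root)
Step 3 (down 1): focus=X path=1 depth=1 children=['I'] left=['G'] right=['K'] parent=O
Step 4 (down 0): focus=I path=1/0 depth=2 children=[] left=[] right=[] parent=X
Step 5 (up): focus=X path=1 depth=1 children=['I'] left=['G'] right=['K'] parent=O
Step 6 (right): focus=K path=2 depth=1 children=[] left=['G', 'X'] right=[] parent=O
Step 7 (left): focus=X path=1 depth=1 children=['I'] left=['G'] right=['K'] parent=O
Step 8 (up): focus=O path=root depth=0 children=['G', 'X', 'K'] (at root)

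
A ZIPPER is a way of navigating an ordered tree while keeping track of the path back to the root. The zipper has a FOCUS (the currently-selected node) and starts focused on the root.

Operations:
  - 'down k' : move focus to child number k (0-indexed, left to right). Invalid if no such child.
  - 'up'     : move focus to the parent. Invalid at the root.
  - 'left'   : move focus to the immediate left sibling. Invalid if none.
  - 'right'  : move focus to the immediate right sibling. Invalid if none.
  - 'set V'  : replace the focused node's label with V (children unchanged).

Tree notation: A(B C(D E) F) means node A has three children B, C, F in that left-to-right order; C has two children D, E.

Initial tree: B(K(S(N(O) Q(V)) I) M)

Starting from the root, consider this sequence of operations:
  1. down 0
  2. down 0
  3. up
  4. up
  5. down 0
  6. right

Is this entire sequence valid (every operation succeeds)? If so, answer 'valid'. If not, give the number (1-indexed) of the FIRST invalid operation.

Answer: valid

Derivation:
Step 1 (down 0): focus=K path=0 depth=1 children=['S', 'I'] left=[] right=['M'] parent=B
Step 2 (down 0): focus=S path=0/0 depth=2 children=['N', 'Q'] left=[] right=['I'] parent=K
Step 3 (up): focus=K path=0 depth=1 children=['S', 'I'] left=[] right=['M'] parent=B
Step 4 (up): focus=B path=root depth=0 children=['K', 'M'] (at root)
Step 5 (down 0): focus=K path=0 depth=1 children=['S', 'I'] left=[] right=['M'] parent=B
Step 6 (right): focus=M path=1 depth=1 children=[] left=['K'] right=[] parent=B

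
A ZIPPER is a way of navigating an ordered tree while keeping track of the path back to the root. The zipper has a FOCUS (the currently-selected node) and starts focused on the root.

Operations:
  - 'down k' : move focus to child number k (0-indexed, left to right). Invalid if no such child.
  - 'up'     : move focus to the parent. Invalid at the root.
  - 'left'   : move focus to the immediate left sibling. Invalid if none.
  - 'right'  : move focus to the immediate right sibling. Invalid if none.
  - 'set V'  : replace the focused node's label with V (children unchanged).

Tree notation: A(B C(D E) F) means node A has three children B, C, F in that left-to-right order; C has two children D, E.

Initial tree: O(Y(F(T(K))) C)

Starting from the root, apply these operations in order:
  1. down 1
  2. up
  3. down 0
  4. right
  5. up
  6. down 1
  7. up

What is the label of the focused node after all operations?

Step 1 (down 1): focus=C path=1 depth=1 children=[] left=['Y'] right=[] parent=O
Step 2 (up): focus=O path=root depth=0 children=['Y', 'C'] (at root)
Step 3 (down 0): focus=Y path=0 depth=1 children=['F'] left=[] right=['C'] parent=O
Step 4 (right): focus=C path=1 depth=1 children=[] left=['Y'] right=[] parent=O
Step 5 (up): focus=O path=root depth=0 children=['Y', 'C'] (at root)
Step 6 (down 1): focus=C path=1 depth=1 children=[] left=['Y'] right=[] parent=O
Step 7 (up): focus=O path=root depth=0 children=['Y', 'C'] (at root)

Answer: O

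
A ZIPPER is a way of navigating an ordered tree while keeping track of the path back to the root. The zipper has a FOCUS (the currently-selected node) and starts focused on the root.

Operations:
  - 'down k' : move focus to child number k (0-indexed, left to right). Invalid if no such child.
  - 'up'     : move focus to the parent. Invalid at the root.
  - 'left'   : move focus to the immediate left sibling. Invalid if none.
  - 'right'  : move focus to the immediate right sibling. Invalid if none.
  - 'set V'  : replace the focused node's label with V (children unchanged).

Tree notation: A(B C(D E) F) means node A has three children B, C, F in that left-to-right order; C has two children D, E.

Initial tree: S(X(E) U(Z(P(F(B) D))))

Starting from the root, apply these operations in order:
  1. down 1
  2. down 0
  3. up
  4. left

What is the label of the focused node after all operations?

Step 1 (down 1): focus=U path=1 depth=1 children=['Z'] left=['X'] right=[] parent=S
Step 2 (down 0): focus=Z path=1/0 depth=2 children=['P'] left=[] right=[] parent=U
Step 3 (up): focus=U path=1 depth=1 children=['Z'] left=['X'] right=[] parent=S
Step 4 (left): focus=X path=0 depth=1 children=['E'] left=[] right=['U'] parent=S

Answer: X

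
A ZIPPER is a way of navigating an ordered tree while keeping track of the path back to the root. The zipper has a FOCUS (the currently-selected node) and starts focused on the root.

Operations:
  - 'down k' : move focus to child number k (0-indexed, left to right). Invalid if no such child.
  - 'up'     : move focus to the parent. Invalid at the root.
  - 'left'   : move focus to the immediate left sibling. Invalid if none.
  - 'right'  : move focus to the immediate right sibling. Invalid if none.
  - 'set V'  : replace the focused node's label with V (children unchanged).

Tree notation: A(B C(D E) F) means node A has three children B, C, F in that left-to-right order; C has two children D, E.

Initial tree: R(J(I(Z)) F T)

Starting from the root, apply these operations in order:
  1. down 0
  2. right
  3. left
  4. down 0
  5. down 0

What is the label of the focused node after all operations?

Answer: Z

Derivation:
Step 1 (down 0): focus=J path=0 depth=1 children=['I'] left=[] right=['F', 'T'] parent=R
Step 2 (right): focus=F path=1 depth=1 children=[] left=['J'] right=['T'] parent=R
Step 3 (left): focus=J path=0 depth=1 children=['I'] left=[] right=['F', 'T'] parent=R
Step 4 (down 0): focus=I path=0/0 depth=2 children=['Z'] left=[] right=[] parent=J
Step 5 (down 0): focus=Z path=0/0/0 depth=3 children=[] left=[] right=[] parent=I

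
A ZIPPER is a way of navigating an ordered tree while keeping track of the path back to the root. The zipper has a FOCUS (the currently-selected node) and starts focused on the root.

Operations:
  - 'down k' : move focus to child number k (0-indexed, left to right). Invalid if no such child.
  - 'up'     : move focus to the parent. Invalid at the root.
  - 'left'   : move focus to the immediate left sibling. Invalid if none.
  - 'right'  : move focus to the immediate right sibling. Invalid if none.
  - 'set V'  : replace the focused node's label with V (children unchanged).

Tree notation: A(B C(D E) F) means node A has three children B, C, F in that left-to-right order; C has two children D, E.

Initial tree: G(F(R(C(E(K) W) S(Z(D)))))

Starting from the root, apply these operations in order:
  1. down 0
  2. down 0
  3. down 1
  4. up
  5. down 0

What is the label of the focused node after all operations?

Step 1 (down 0): focus=F path=0 depth=1 children=['R'] left=[] right=[] parent=G
Step 2 (down 0): focus=R path=0/0 depth=2 children=['C', 'S'] left=[] right=[] parent=F
Step 3 (down 1): focus=S path=0/0/1 depth=3 children=['Z'] left=['C'] right=[] parent=R
Step 4 (up): focus=R path=0/0 depth=2 children=['C', 'S'] left=[] right=[] parent=F
Step 5 (down 0): focus=C path=0/0/0 depth=3 children=['E', 'W'] left=[] right=['S'] parent=R

Answer: C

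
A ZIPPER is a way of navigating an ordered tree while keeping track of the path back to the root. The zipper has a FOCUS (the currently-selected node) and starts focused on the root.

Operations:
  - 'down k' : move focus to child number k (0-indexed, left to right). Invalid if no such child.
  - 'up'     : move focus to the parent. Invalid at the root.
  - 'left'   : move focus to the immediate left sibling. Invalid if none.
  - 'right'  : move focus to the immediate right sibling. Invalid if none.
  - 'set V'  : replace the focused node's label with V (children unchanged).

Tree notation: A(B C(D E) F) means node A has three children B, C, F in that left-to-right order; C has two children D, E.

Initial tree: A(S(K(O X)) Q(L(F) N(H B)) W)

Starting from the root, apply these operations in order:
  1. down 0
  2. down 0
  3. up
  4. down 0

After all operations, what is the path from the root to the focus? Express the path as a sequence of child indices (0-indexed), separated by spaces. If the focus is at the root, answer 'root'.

Answer: 0 0

Derivation:
Step 1 (down 0): focus=S path=0 depth=1 children=['K'] left=[] right=['Q', 'W'] parent=A
Step 2 (down 0): focus=K path=0/0 depth=2 children=['O', 'X'] left=[] right=[] parent=S
Step 3 (up): focus=S path=0 depth=1 children=['K'] left=[] right=['Q', 'W'] parent=A
Step 4 (down 0): focus=K path=0/0 depth=2 children=['O', 'X'] left=[] right=[] parent=S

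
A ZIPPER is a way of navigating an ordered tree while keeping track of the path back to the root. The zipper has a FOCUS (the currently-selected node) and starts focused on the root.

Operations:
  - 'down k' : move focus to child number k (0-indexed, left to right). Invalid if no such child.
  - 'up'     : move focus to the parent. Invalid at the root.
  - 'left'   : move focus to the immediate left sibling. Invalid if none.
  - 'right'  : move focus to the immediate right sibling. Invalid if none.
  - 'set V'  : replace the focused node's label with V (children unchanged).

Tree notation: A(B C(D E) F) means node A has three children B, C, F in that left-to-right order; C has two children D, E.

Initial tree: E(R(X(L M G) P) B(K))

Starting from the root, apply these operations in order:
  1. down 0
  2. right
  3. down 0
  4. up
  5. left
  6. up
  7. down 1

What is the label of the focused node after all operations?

Answer: B

Derivation:
Step 1 (down 0): focus=R path=0 depth=1 children=['X', 'P'] left=[] right=['B'] parent=E
Step 2 (right): focus=B path=1 depth=1 children=['K'] left=['R'] right=[] parent=E
Step 3 (down 0): focus=K path=1/0 depth=2 children=[] left=[] right=[] parent=B
Step 4 (up): focus=B path=1 depth=1 children=['K'] left=['R'] right=[] parent=E
Step 5 (left): focus=R path=0 depth=1 children=['X', 'P'] left=[] right=['B'] parent=E
Step 6 (up): focus=E path=root depth=0 children=['R', 'B'] (at root)
Step 7 (down 1): focus=B path=1 depth=1 children=['K'] left=['R'] right=[] parent=E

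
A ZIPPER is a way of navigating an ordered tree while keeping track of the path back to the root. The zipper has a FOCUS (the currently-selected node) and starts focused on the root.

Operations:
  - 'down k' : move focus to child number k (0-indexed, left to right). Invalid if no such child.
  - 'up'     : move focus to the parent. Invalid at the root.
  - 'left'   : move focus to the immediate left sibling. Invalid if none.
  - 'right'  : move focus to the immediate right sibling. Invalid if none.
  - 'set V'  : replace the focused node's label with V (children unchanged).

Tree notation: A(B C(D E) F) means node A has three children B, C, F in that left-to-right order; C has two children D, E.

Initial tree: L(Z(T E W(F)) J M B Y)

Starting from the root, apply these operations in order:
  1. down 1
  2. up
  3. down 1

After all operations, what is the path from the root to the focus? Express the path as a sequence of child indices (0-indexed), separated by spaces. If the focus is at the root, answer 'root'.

Answer: 1

Derivation:
Step 1 (down 1): focus=J path=1 depth=1 children=[] left=['Z'] right=['M', 'B', 'Y'] parent=L
Step 2 (up): focus=L path=root depth=0 children=['Z', 'J', 'M', 'B', 'Y'] (at root)
Step 3 (down 1): focus=J path=1 depth=1 children=[] left=['Z'] right=['M', 'B', 'Y'] parent=L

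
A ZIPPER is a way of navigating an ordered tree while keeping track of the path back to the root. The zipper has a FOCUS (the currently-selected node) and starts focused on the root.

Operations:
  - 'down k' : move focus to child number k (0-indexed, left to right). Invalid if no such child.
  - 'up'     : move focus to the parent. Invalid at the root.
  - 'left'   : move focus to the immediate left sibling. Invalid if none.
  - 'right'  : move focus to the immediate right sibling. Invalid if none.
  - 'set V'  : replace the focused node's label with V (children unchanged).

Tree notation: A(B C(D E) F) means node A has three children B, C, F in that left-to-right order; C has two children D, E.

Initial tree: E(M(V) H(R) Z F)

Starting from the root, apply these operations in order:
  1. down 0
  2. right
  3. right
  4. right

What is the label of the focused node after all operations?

Step 1 (down 0): focus=M path=0 depth=1 children=['V'] left=[] right=['H', 'Z', 'F'] parent=E
Step 2 (right): focus=H path=1 depth=1 children=['R'] left=['M'] right=['Z', 'F'] parent=E
Step 3 (right): focus=Z path=2 depth=1 children=[] left=['M', 'H'] right=['F'] parent=E
Step 4 (right): focus=F path=3 depth=1 children=[] left=['M', 'H', 'Z'] right=[] parent=E

Answer: F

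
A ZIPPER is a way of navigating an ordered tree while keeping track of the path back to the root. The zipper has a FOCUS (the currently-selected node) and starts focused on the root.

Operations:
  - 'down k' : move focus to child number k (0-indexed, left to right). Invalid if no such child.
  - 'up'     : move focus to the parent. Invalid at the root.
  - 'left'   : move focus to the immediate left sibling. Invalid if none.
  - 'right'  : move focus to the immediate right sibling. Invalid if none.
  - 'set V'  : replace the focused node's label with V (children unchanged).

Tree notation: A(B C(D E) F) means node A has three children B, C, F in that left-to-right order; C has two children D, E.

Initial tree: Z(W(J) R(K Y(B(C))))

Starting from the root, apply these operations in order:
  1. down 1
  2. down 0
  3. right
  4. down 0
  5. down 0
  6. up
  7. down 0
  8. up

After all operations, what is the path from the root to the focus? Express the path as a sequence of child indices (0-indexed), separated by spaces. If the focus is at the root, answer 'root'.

Step 1 (down 1): focus=R path=1 depth=1 children=['K', 'Y'] left=['W'] right=[] parent=Z
Step 2 (down 0): focus=K path=1/0 depth=2 children=[] left=[] right=['Y'] parent=R
Step 3 (right): focus=Y path=1/1 depth=2 children=['B'] left=['K'] right=[] parent=R
Step 4 (down 0): focus=B path=1/1/0 depth=3 children=['C'] left=[] right=[] parent=Y
Step 5 (down 0): focus=C path=1/1/0/0 depth=4 children=[] left=[] right=[] parent=B
Step 6 (up): focus=B path=1/1/0 depth=3 children=['C'] left=[] right=[] parent=Y
Step 7 (down 0): focus=C path=1/1/0/0 depth=4 children=[] left=[] right=[] parent=B
Step 8 (up): focus=B path=1/1/0 depth=3 children=['C'] left=[] right=[] parent=Y

Answer: 1 1 0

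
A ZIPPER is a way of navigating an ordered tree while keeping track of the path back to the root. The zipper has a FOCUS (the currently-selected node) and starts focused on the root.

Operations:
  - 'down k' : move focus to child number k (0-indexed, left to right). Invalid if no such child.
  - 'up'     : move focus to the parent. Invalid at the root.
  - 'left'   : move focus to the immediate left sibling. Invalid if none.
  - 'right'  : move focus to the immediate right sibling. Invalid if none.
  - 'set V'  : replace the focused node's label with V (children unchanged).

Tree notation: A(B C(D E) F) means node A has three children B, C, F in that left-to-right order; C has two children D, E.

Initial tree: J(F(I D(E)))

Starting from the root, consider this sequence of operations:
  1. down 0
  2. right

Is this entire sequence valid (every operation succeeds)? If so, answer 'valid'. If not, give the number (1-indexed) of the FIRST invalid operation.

Answer: 2

Derivation:
Step 1 (down 0): focus=F path=0 depth=1 children=['I', 'D'] left=[] right=[] parent=J
Step 2 (right): INVALID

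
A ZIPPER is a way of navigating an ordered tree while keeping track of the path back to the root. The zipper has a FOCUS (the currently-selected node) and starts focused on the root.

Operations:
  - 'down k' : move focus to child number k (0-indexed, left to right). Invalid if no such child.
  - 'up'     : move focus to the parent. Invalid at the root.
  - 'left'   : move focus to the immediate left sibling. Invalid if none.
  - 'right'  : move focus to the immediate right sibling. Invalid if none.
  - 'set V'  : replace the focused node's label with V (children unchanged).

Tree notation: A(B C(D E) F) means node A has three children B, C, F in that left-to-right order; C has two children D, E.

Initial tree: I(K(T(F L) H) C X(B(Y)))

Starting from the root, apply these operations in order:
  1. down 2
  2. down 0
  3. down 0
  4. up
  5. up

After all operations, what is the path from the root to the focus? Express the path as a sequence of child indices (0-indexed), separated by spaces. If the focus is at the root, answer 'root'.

Step 1 (down 2): focus=X path=2 depth=1 children=['B'] left=['K', 'C'] right=[] parent=I
Step 2 (down 0): focus=B path=2/0 depth=2 children=['Y'] left=[] right=[] parent=X
Step 3 (down 0): focus=Y path=2/0/0 depth=3 children=[] left=[] right=[] parent=B
Step 4 (up): focus=B path=2/0 depth=2 children=['Y'] left=[] right=[] parent=X
Step 5 (up): focus=X path=2 depth=1 children=['B'] left=['K', 'C'] right=[] parent=I

Answer: 2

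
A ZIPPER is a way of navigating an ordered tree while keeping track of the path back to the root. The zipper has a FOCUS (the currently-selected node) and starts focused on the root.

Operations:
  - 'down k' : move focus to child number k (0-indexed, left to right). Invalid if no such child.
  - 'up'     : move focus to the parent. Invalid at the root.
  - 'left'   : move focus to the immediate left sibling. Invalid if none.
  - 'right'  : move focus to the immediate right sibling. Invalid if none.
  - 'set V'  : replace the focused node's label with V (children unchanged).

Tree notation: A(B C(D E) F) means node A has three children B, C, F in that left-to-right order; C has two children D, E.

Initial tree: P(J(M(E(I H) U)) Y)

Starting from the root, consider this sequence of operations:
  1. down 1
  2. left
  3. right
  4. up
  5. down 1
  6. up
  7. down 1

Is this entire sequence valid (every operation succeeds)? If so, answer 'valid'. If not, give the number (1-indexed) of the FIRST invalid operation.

Answer: valid

Derivation:
Step 1 (down 1): focus=Y path=1 depth=1 children=[] left=['J'] right=[] parent=P
Step 2 (left): focus=J path=0 depth=1 children=['M'] left=[] right=['Y'] parent=P
Step 3 (right): focus=Y path=1 depth=1 children=[] left=['J'] right=[] parent=P
Step 4 (up): focus=P path=root depth=0 children=['J', 'Y'] (at root)
Step 5 (down 1): focus=Y path=1 depth=1 children=[] left=['J'] right=[] parent=P
Step 6 (up): focus=P path=root depth=0 children=['J', 'Y'] (at root)
Step 7 (down 1): focus=Y path=1 depth=1 children=[] left=['J'] right=[] parent=P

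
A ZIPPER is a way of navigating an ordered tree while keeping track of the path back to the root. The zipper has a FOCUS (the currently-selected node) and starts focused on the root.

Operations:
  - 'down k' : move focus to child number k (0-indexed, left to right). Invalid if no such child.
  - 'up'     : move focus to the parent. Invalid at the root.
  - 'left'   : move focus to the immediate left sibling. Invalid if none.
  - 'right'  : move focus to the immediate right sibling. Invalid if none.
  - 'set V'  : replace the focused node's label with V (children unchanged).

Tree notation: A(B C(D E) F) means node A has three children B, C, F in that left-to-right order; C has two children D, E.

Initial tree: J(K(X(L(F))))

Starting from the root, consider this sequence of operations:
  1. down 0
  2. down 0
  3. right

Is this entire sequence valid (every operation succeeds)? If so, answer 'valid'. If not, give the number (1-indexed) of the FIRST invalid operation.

Step 1 (down 0): focus=K path=0 depth=1 children=['X'] left=[] right=[] parent=J
Step 2 (down 0): focus=X path=0/0 depth=2 children=['L'] left=[] right=[] parent=K
Step 3 (right): INVALID

Answer: 3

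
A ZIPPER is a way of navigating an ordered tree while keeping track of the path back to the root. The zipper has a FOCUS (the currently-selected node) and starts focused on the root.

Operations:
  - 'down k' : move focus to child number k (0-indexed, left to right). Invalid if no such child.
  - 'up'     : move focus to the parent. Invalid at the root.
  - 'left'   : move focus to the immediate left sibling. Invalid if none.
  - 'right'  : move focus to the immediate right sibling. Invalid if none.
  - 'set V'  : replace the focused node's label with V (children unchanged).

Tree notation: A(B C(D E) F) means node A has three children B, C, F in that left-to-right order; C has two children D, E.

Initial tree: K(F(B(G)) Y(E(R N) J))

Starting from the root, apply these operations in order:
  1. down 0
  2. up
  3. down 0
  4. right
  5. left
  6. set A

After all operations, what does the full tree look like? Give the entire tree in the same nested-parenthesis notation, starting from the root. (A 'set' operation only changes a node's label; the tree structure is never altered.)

Answer: K(A(B(G)) Y(E(R N) J))

Derivation:
Step 1 (down 0): focus=F path=0 depth=1 children=['B'] left=[] right=['Y'] parent=K
Step 2 (up): focus=K path=root depth=0 children=['F', 'Y'] (at root)
Step 3 (down 0): focus=F path=0 depth=1 children=['B'] left=[] right=['Y'] parent=K
Step 4 (right): focus=Y path=1 depth=1 children=['E', 'J'] left=['F'] right=[] parent=K
Step 5 (left): focus=F path=0 depth=1 children=['B'] left=[] right=['Y'] parent=K
Step 6 (set A): focus=A path=0 depth=1 children=['B'] left=[] right=['Y'] parent=K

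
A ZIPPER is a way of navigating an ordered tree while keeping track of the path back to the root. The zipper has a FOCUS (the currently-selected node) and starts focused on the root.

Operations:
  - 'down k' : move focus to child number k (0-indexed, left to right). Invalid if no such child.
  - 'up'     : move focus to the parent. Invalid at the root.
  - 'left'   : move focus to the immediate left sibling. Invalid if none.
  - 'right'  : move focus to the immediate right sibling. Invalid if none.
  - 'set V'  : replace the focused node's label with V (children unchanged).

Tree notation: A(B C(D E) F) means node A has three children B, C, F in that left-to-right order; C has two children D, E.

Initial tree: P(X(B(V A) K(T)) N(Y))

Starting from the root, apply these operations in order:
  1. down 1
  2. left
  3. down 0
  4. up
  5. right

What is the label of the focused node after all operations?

Answer: N

Derivation:
Step 1 (down 1): focus=N path=1 depth=1 children=['Y'] left=['X'] right=[] parent=P
Step 2 (left): focus=X path=0 depth=1 children=['B', 'K'] left=[] right=['N'] parent=P
Step 3 (down 0): focus=B path=0/0 depth=2 children=['V', 'A'] left=[] right=['K'] parent=X
Step 4 (up): focus=X path=0 depth=1 children=['B', 'K'] left=[] right=['N'] parent=P
Step 5 (right): focus=N path=1 depth=1 children=['Y'] left=['X'] right=[] parent=P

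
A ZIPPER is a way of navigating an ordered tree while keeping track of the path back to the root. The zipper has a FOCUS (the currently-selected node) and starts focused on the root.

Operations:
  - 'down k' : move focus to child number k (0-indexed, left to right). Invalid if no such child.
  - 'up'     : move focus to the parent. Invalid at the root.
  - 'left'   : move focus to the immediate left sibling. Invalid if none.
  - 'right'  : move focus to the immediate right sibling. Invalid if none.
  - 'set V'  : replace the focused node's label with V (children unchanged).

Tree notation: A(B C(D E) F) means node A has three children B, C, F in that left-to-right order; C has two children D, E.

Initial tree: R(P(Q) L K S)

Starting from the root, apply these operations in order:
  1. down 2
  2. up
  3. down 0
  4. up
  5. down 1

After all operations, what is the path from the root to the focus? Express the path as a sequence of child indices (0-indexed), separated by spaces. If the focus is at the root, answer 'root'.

Step 1 (down 2): focus=K path=2 depth=1 children=[] left=['P', 'L'] right=['S'] parent=R
Step 2 (up): focus=R path=root depth=0 children=['P', 'L', 'K', 'S'] (at root)
Step 3 (down 0): focus=P path=0 depth=1 children=['Q'] left=[] right=['L', 'K', 'S'] parent=R
Step 4 (up): focus=R path=root depth=0 children=['P', 'L', 'K', 'S'] (at root)
Step 5 (down 1): focus=L path=1 depth=1 children=[] left=['P'] right=['K', 'S'] parent=R

Answer: 1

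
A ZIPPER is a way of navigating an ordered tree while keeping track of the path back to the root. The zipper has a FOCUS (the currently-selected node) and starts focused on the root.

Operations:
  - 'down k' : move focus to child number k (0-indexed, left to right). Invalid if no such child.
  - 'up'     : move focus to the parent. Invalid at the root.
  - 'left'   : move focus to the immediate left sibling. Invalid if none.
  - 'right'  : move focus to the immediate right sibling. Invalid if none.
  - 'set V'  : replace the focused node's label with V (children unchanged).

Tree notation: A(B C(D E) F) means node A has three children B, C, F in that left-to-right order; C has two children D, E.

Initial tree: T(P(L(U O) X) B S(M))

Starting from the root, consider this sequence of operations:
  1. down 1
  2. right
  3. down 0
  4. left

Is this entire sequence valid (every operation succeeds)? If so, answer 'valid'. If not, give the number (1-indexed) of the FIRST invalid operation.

Answer: 4

Derivation:
Step 1 (down 1): focus=B path=1 depth=1 children=[] left=['P'] right=['S'] parent=T
Step 2 (right): focus=S path=2 depth=1 children=['M'] left=['P', 'B'] right=[] parent=T
Step 3 (down 0): focus=M path=2/0 depth=2 children=[] left=[] right=[] parent=S
Step 4 (left): INVALID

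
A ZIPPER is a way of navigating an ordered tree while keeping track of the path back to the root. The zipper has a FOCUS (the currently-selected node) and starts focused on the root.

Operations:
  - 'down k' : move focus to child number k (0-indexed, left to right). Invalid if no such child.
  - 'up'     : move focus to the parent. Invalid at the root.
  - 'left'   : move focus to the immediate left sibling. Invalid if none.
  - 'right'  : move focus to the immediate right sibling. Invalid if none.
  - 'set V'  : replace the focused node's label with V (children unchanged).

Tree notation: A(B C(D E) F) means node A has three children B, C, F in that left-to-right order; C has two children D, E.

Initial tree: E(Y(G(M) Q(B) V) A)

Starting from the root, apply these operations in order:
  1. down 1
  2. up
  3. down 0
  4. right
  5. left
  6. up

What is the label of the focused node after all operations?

Answer: E

Derivation:
Step 1 (down 1): focus=A path=1 depth=1 children=[] left=['Y'] right=[] parent=E
Step 2 (up): focus=E path=root depth=0 children=['Y', 'A'] (at root)
Step 3 (down 0): focus=Y path=0 depth=1 children=['G', 'Q', 'V'] left=[] right=['A'] parent=E
Step 4 (right): focus=A path=1 depth=1 children=[] left=['Y'] right=[] parent=E
Step 5 (left): focus=Y path=0 depth=1 children=['G', 'Q', 'V'] left=[] right=['A'] parent=E
Step 6 (up): focus=E path=root depth=0 children=['Y', 'A'] (at root)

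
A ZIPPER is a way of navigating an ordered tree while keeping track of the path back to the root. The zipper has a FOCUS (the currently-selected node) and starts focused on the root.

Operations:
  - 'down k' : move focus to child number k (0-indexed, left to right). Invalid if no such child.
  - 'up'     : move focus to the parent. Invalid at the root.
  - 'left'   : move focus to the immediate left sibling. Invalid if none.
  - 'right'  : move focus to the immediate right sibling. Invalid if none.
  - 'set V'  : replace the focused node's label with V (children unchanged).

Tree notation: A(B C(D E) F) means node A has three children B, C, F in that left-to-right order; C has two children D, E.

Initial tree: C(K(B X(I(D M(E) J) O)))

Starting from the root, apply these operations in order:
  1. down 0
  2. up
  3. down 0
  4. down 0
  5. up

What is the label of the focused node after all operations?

Step 1 (down 0): focus=K path=0 depth=1 children=['B', 'X'] left=[] right=[] parent=C
Step 2 (up): focus=C path=root depth=0 children=['K'] (at root)
Step 3 (down 0): focus=K path=0 depth=1 children=['B', 'X'] left=[] right=[] parent=C
Step 4 (down 0): focus=B path=0/0 depth=2 children=[] left=[] right=['X'] parent=K
Step 5 (up): focus=K path=0 depth=1 children=['B', 'X'] left=[] right=[] parent=C

Answer: K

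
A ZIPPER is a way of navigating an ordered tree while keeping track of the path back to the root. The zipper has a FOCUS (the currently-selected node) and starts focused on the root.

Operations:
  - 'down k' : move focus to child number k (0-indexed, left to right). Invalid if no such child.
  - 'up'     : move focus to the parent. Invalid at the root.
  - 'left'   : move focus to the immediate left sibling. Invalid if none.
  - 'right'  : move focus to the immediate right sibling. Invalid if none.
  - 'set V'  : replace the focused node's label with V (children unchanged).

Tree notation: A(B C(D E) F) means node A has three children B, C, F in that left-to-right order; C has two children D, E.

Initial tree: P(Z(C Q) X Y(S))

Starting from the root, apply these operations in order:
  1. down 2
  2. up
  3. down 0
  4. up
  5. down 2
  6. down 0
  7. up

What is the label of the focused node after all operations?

Step 1 (down 2): focus=Y path=2 depth=1 children=['S'] left=['Z', 'X'] right=[] parent=P
Step 2 (up): focus=P path=root depth=0 children=['Z', 'X', 'Y'] (at root)
Step 3 (down 0): focus=Z path=0 depth=1 children=['C', 'Q'] left=[] right=['X', 'Y'] parent=P
Step 4 (up): focus=P path=root depth=0 children=['Z', 'X', 'Y'] (at root)
Step 5 (down 2): focus=Y path=2 depth=1 children=['S'] left=['Z', 'X'] right=[] parent=P
Step 6 (down 0): focus=S path=2/0 depth=2 children=[] left=[] right=[] parent=Y
Step 7 (up): focus=Y path=2 depth=1 children=['S'] left=['Z', 'X'] right=[] parent=P

Answer: Y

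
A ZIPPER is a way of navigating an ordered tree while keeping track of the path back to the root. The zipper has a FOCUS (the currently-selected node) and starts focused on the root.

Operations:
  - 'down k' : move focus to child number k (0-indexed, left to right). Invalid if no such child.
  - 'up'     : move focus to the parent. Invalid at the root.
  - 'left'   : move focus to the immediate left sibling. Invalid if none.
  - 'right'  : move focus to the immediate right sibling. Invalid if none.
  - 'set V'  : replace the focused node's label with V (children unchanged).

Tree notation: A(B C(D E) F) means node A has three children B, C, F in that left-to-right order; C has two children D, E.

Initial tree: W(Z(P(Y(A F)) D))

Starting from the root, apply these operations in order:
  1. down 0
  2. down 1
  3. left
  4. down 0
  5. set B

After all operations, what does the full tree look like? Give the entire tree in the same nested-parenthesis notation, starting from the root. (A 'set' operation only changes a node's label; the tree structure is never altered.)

Step 1 (down 0): focus=Z path=0 depth=1 children=['P', 'D'] left=[] right=[] parent=W
Step 2 (down 1): focus=D path=0/1 depth=2 children=[] left=['P'] right=[] parent=Z
Step 3 (left): focus=P path=0/0 depth=2 children=['Y'] left=[] right=['D'] parent=Z
Step 4 (down 0): focus=Y path=0/0/0 depth=3 children=['A', 'F'] left=[] right=[] parent=P
Step 5 (set B): focus=B path=0/0/0 depth=3 children=['A', 'F'] left=[] right=[] parent=P

Answer: W(Z(P(B(A F)) D))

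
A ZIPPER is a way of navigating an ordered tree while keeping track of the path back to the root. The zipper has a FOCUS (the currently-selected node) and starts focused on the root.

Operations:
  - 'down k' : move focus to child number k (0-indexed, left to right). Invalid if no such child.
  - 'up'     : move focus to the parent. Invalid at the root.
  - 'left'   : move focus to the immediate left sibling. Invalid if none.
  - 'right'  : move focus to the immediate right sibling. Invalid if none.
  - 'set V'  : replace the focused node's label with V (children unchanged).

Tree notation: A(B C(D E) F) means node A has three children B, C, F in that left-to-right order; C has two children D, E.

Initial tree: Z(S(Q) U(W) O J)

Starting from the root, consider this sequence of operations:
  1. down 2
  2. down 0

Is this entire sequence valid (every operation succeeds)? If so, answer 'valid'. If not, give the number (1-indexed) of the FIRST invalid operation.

Answer: 2

Derivation:
Step 1 (down 2): focus=O path=2 depth=1 children=[] left=['S', 'U'] right=['J'] parent=Z
Step 2 (down 0): INVALID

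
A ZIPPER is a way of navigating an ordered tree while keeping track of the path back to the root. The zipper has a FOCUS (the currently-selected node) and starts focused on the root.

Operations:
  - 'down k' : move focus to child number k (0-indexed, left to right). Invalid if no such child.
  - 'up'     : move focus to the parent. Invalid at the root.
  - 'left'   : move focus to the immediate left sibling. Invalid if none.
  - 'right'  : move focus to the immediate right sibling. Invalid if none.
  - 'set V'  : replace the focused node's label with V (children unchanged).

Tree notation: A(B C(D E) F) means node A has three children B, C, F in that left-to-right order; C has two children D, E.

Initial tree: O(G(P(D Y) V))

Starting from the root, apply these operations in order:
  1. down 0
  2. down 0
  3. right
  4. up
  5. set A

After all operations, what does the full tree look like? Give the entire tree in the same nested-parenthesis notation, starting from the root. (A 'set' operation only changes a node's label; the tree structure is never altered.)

Step 1 (down 0): focus=G path=0 depth=1 children=['P', 'V'] left=[] right=[] parent=O
Step 2 (down 0): focus=P path=0/0 depth=2 children=['D', 'Y'] left=[] right=['V'] parent=G
Step 3 (right): focus=V path=0/1 depth=2 children=[] left=['P'] right=[] parent=G
Step 4 (up): focus=G path=0 depth=1 children=['P', 'V'] left=[] right=[] parent=O
Step 5 (set A): focus=A path=0 depth=1 children=['P', 'V'] left=[] right=[] parent=O

Answer: O(A(P(D Y) V))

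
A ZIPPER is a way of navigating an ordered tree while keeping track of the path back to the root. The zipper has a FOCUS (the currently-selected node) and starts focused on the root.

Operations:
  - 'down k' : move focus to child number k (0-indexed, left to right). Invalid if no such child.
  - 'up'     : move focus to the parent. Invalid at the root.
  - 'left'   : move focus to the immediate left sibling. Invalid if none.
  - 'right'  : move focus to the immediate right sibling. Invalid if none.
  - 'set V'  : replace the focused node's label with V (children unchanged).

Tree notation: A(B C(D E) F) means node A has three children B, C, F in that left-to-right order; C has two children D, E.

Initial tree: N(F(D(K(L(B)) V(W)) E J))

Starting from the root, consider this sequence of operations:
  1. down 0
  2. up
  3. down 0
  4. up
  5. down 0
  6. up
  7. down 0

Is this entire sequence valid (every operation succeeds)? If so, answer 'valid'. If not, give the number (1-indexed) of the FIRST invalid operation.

Answer: valid

Derivation:
Step 1 (down 0): focus=F path=0 depth=1 children=['D', 'E', 'J'] left=[] right=[] parent=N
Step 2 (up): focus=N path=root depth=0 children=['F'] (at root)
Step 3 (down 0): focus=F path=0 depth=1 children=['D', 'E', 'J'] left=[] right=[] parent=N
Step 4 (up): focus=N path=root depth=0 children=['F'] (at root)
Step 5 (down 0): focus=F path=0 depth=1 children=['D', 'E', 'J'] left=[] right=[] parent=N
Step 6 (up): focus=N path=root depth=0 children=['F'] (at root)
Step 7 (down 0): focus=F path=0 depth=1 children=['D', 'E', 'J'] left=[] right=[] parent=N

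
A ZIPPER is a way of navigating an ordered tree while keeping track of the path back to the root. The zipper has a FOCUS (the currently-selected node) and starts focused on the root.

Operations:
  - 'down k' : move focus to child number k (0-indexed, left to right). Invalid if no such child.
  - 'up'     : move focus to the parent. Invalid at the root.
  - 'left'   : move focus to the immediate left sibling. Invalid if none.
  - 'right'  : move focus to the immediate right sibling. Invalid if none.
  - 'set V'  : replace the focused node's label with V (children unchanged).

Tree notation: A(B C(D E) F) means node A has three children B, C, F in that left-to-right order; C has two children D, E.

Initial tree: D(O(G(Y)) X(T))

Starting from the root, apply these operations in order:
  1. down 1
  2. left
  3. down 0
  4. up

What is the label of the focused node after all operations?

Answer: O

Derivation:
Step 1 (down 1): focus=X path=1 depth=1 children=['T'] left=['O'] right=[] parent=D
Step 2 (left): focus=O path=0 depth=1 children=['G'] left=[] right=['X'] parent=D
Step 3 (down 0): focus=G path=0/0 depth=2 children=['Y'] left=[] right=[] parent=O
Step 4 (up): focus=O path=0 depth=1 children=['G'] left=[] right=['X'] parent=D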